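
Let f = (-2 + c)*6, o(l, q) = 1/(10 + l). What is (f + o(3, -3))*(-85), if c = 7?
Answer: -33235/13 ≈ -2556.5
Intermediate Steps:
f = 30 (f = (-2 + 7)*6 = 5*6 = 30)
(f + o(3, -3))*(-85) = (30 + 1/(10 + 3))*(-85) = (30 + 1/13)*(-85) = (391/13)*(-85) = -33235/13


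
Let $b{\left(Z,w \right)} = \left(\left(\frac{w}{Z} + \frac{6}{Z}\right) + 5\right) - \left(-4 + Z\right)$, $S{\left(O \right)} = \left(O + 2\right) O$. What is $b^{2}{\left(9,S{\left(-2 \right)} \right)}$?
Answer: $\frac{4}{9} \approx 0.44444$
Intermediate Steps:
$S{\left(O \right)} = O \left(2 + O\right)$ ($S{\left(O \right)} = \left(2 + O\right) O = O \left(2 + O\right)$)
$b{\left(Z,w \right)} = 9 - Z + \frac{6}{Z} + \frac{w}{Z}$ ($b{\left(Z,w \right)} = \left(\left(\frac{6}{Z} + \frac{w}{Z}\right) + 5\right) - \left(-4 + Z\right) = \left(5 + \frac{6}{Z} + \frac{w}{Z}\right) - \left(-4 + Z\right) = 9 - Z + \frac{6}{Z} + \frac{w}{Z}$)
$b^{2}{\left(9,S{\left(-2 \right)} \right)} = \left(\frac{6 - 2 \left(2 - 2\right) - 9 \left(-9 + 9\right)}{9}\right)^{2} = \left(\frac{6 - 0 - 9 \cdot 0}{9}\right)^{2} = \left(\frac{6 + 0 + 0}{9}\right)^{2} = \left(\frac{1}{9} \cdot 6\right)^{2} = \left(\frac{2}{3}\right)^{2} = \frac{4}{9}$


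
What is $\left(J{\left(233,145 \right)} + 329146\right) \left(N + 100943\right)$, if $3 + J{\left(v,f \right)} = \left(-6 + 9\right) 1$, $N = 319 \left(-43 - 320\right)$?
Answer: $-4889134684$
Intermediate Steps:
$N = -115797$ ($N = 319 \left(-363\right) = -115797$)
$J{\left(v,f \right)} = 0$ ($J{\left(v,f \right)} = -3 + \left(-6 + 9\right) 1 = -3 + 3 \cdot 1 = -3 + 3 = 0$)
$\left(J{\left(233,145 \right)} + 329146\right) \left(N + 100943\right) = \left(0 + 329146\right) \left(-115797 + 100943\right) = 329146 \left(-14854\right) = -4889134684$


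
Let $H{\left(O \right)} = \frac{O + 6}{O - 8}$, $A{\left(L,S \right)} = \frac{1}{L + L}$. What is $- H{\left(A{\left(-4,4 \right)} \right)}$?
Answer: $\frac{47}{65} \approx 0.72308$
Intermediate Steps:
$A{\left(L,S \right)} = \frac{1}{2 L}$
$H{\left(O \right)} = \frac{6 + O}{-8 + O}$
$- H{\left(A{\left(-4,4 \right)} \right)} = - \frac{6 + \frac{1}{2 \left(-4\right)}}{-8 + \frac{1}{2 \left(-4\right)}} = - \frac{6 + \frac{1}{2} \left(- \frac{1}{4}\right)}{-8 + \frac{1}{2} \left(- \frac{1}{4}\right)} = - \frac{6 - \frac{1}{8}}{-8 - \frac{1}{8}} = - \frac{47}{\left(- \frac{65}{8}\right) 8} = - \frac{\left(-8\right) 47}{65 \cdot 8} = \left(-1\right) \left(- \frac{47}{65}\right) = \frac{47}{65}$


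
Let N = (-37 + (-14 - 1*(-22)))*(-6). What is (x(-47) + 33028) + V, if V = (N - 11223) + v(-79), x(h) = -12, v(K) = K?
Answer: 21888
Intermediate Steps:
N = 174 (N = (-37 + (-14 + 22))*(-6) = (-37 + 8)*(-6) = -29*(-6) = 174)
V = -11128 (V = (174 - 11223) - 79 = -11049 - 79 = -11128)
(x(-47) + 33028) + V = (-12 + 33028) - 11128 = 33016 - 11128 = 21888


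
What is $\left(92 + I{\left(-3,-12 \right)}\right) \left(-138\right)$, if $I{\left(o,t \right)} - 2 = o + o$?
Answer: $-12144$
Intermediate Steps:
$I{\left(o,t \right)} = 2 + 2 o$ ($I{\left(o,t \right)} = 2 + \left(o + o\right) = 2 + 2 o$)
$\left(92 + I{\left(-3,-12 \right)}\right) \left(-138\right) = \left(92 + \left(2 + 2 \left(-3\right)\right)\right) \left(-138\right) = \left(92 + \left(2 - 6\right)\right) \left(-138\right) = \left(92 - 4\right) \left(-138\right) = 88 \left(-138\right) = -12144$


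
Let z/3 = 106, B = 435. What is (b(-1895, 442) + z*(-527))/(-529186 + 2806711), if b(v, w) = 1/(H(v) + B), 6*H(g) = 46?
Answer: -14836947/201636880 ≈ -0.073583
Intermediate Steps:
H(g) = 23/3 (H(g) = (⅙)*46 = 23/3)
z = 318 (z = 3*106 = 318)
b(v, w) = 3/1328 (b(v, w) = 1/(23/3 + 435) = 1/(1328/3) = 3/1328)
(b(-1895, 442) + z*(-527))/(-529186 + 2806711) = (3/1328 + 318*(-527))/(-529186 + 2806711) = (3/1328 - 167586)/2277525 = -222554205/1328*1/2277525 = -14836947/201636880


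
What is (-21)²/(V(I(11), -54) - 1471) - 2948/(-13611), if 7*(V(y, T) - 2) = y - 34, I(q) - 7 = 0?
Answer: -11623277/140329410 ≈ -0.082829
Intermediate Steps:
I(q) = 7 (I(q) = 7 + 0 = 7)
V(y, T) = -20/7 + y/7 (V(y, T) = 2 + (y - 34)/7 = 2 + (-34 + y)/7 = 2 + (-34/7 + y/7) = -20/7 + y/7)
(-21)²/(V(I(11), -54) - 1471) - 2948/(-13611) = (-21)²/((-20/7 + (⅐)*7) - 1471) - 2948/(-13611) = 441/((-20/7 + 1) - 1471) - 2948*(-1/13611) = 441/(-13/7 - 1471) + 2948/13611 = 441/(-10310/7) + 2948/13611 = 441*(-7/10310) + 2948/13611 = -3087/10310 + 2948/13611 = -11623277/140329410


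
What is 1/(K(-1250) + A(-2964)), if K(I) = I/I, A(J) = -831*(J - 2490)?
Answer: 1/4532275 ≈ 2.2064e-7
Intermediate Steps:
A(J) = 2069190 - 831*J (A(J) = -831*(-2490 + J) = 2069190 - 831*J)
K(I) = 1
1/(K(-1250) + A(-2964)) = 1/(1 + (2069190 - 831*(-2964))) = 1/(1 + (2069190 + 2463084)) = 1/(1 + 4532274) = 1/4532275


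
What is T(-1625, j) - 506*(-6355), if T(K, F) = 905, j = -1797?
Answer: 3216535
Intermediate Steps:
T(-1625, j) - 506*(-6355) = 905 - 506*(-6355) = 905 + 3215630 = 3216535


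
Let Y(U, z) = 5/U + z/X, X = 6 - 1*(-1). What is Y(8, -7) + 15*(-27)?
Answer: -3243/8 ≈ -405.38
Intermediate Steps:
X = 7 (X = 6 + 1 = 7)
Y(U, z) = 5/U + z/7
Y(8, -7) + 15*(-27) = (5/8 + (⅐)*(-7)) + 15*(-27) = (5*(⅛) - 1) - 405 = (5/8 - 1) - 405 = -3/8 - 405 = -3243/8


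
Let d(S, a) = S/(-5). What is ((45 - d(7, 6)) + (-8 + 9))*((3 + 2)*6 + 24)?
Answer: 12798/5 ≈ 2559.6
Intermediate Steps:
d(S, a) = -S/5 (d(S, a) = S*(-⅕) = -S/5)
((45 - d(7, 6)) + (-8 + 9))*((3 + 2)*6 + 24) = ((45 - (-1)*7/5) + (-8 + 9))*((3 + 2)*6 + 24) = ((45 - 1*(-7/5)) + 1)*(5*6 + 24) = ((45 + 7/5) + 1)*(30 + 24) = (232/5 + 1)*54 = (237/5)*54 = 12798/5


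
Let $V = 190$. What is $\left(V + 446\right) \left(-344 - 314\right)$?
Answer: $-418488$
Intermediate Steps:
$\left(V + 446\right) \left(-344 - 314\right) = \left(190 + 446\right) \left(-344 - 314\right) = 636 \left(-658\right) = -418488$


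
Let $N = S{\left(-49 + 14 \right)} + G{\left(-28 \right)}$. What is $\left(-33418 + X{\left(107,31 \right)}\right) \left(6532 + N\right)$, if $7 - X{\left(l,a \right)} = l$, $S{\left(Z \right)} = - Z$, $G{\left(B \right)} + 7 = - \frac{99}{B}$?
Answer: $- \frac{3079952261}{14} \approx -2.2 \cdot 10^{8}$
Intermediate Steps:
$G{\left(B \right)} = -7 - \frac{99}{B}$
$N = \frac{883}{28}$ ($N = - (-49 + 14) - \left(7 + \frac{99}{-28}\right) = \left(-1\right) \left(-35\right) - \frac{97}{28} = 35 + \left(-7 + \frac{99}{28}\right) = 35 - \frac{97}{28} = \frac{883}{28} \approx 31.536$)
$X{\left(l,a \right)} = 7 - l$
$\left(-33418 + X{\left(107,31 \right)}\right) \left(6532 + N\right) = \left(-33418 + \left(7 - 107\right)\right) \left(6532 + \frac{883}{28}\right) = \left(-33418 + \left(7 - 107\right)\right) \frac{183779}{28} = \left(-33418 - 100\right) \frac{183779}{28} = \left(-33518\right) \frac{183779}{28} = - \frac{3079952261}{14}$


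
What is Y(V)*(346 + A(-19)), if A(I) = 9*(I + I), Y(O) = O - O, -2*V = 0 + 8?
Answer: 0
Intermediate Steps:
V = -4 (V = -(0 + 8)/2 = -½*8 = -4)
Y(O) = 0
A(I) = 18*I (A(I) = 9*(2*I) = 18*I)
Y(V)*(346 + A(-19)) = 0*(346 + 18*(-19)) = 0*(346 - 342) = 0*4 = 0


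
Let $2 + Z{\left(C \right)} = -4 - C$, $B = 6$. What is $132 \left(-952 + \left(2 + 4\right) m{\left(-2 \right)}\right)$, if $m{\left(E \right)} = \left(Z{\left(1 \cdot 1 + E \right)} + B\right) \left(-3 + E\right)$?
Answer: $-129624$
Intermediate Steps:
$Z{\left(C \right)} = -6 - C$ ($Z{\left(C \right)} = -2 - \left(4 + C\right) = -6 - C$)
$m{\left(E \right)} = \left(-1 - E\right) \left(-3 + E\right)$ ($m{\left(E \right)} = \left(\left(-6 - \left(1 \cdot 1 + E\right)\right) + 6\right) \left(-3 + E\right) = \left(\left(-6 - \left(1 + E\right)\right) + 6\right) \left(-3 + E\right) = \left(\left(-7 - E\right) + 6\right) \left(-3 + E\right) = \left(-1 - E\right) \left(-3 + E\right)$)
$132 \left(-952 + \left(2 + 4\right) m{\left(-2 \right)}\right) = 132 \left(-952 + \left(2 + 4\right) \left(3 - \left(-2\right)^{2} + 2 \left(-2\right)\right)\right) = 132 \left(-952 + 6 \left(3 - 4 - 4\right)\right) = 132 \left(-952 + 6 \left(-5\right)\right) = 132 \left(-952 - 30\right) = 132 \left(-982\right) = -129624$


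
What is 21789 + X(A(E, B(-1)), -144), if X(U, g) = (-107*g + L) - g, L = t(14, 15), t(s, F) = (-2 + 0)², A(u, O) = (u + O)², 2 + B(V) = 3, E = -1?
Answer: 37345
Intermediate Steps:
B(V) = 1 (B(V) = -2 + 3 = 1)
A(u, O) = (O + u)²
t(s, F) = 4 (t(s, F) = (-2)² = 4)
L = 4
X(U, g) = 4 - 108*g (X(U, g) = (-107*g + 4) - g = (4 - 107*g) - g = 4 - 108*g)
21789 + X(A(E, B(-1)), -144) = 21789 + (4 - 108*(-144)) = 21789 + (4 + 15552) = 21789 + 15556 = 37345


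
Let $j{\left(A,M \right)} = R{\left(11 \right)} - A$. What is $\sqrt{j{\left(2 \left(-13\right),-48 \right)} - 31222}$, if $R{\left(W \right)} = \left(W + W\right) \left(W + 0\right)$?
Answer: $i \sqrt{30954} \approx 175.94 i$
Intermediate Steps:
$R{\left(W \right)} = 2 W^{2}$ ($R{\left(W \right)} = 2 W W = 2 W^{2}$)
$j{\left(A,M \right)} = 242 - A$ ($j{\left(A,M \right)} = 2 \cdot 11^{2} - A = 2 \cdot 121 - A = 242 - A$)
$\sqrt{j{\left(2 \left(-13\right),-48 \right)} - 31222} = \sqrt{\left(242 - 2 \left(-13\right)\right) - 31222} = \sqrt{\left(242 - -26\right) - 31222} = \sqrt{\left(242 + 26\right) - 31222} = \sqrt{268 - 31222} = \sqrt{-30954} = i \sqrt{30954}$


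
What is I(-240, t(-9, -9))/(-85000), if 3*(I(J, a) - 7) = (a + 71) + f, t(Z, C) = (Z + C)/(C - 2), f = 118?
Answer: -97/116875 ≈ -0.00082995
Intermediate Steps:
t(Z, C) = (C + Z)/(-2 + C)
I(J, a) = 70 + a/3 (I(J, a) = 7 + ((a + 71) + 118)/3 = 7 + ((71 + a) + 118)/3 = 7 + (189 + a)/3 = 7 + (63 + a/3) = 70 + a/3)
I(-240, t(-9, -9))/(-85000) = (70 + ((-9 - 9)/(-2 - 9))/3)/(-85000) = (70 + (-18/(-11))/3)*(-1/85000) = (70 + (-1/11*(-18))/3)*(-1/85000) = (70 + (1/3)*(18/11))*(-1/85000) = (70 + 6/11)*(-1/85000) = (776/11)*(-1/85000) = -97/116875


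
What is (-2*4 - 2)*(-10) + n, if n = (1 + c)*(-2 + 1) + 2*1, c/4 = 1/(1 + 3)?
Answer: 100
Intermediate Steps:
c = 1 (c = 4/(1 + 3) = 4/4 = 4*(¼) = 1)
n = 0 (n = (1 + 1)*(-2 + 1) + 2*1 = 2*(-1) + 2 = -2 + 2 = 0)
(-2*4 - 2)*(-10) + n = (-2*4 - 2)*(-10) + 0 = (-8 - 2)*(-10) + 0 = -10*(-10) + 0 = 100 + 0 = 100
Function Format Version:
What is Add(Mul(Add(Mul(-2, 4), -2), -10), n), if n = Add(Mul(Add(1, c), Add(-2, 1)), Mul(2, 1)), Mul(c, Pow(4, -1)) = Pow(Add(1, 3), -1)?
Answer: 100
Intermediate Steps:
c = 1 (c = Mul(4, Pow(Add(1, 3), -1)) = Mul(4, Pow(4, -1)) = Mul(4, Rational(1, 4)) = 1)
n = 0 (n = Add(Mul(Add(1, 1), Add(-2, 1)), Mul(2, 1)) = Add(Mul(2, -1), 2) = Add(-2, 2) = 0)
Add(Mul(Add(Mul(-2, 4), -2), -10), n) = Add(Mul(Add(Mul(-2, 4), -2), -10), 0) = Add(Mul(Add(-8, -2), -10), 0) = Add(Mul(-10, -10), 0) = Add(100, 0) = 100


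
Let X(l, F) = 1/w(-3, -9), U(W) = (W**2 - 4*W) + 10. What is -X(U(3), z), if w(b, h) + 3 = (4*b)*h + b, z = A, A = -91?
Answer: -1/102 ≈ -0.0098039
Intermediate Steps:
z = -91
w(b, h) = -3 + b + 4*b*h (w(b, h) = -3 + ((4*b)*h + b) = -3 + (4*b*h + b) = -3 + (b + 4*b*h) = -3 + b + 4*b*h)
U(W) = 10 + W**2 - 4*W
X(l, F) = 1/102 (X(l, F) = 1/(-3 - 3 + 4*(-3)*(-9)) = 1/(-3 - 3 + 108) = 1/102)
-X(U(3), z) = -1*1/102 = -1/102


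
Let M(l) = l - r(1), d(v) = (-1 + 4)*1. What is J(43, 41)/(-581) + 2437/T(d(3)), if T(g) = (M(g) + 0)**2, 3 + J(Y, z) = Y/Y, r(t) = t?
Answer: 1415905/2324 ≈ 609.25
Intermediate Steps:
d(v) = 3 (d(v) = 3*1 = 3)
J(Y, z) = -2 (J(Y, z) = -3 + Y/Y = -3 + 1 = -2)
M(l) = -1 + l (M(l) = l - 1*1 = l - 1 = -1 + l)
T(g) = (-1 + g)**2 (T(g) = ((-1 + g) + 0)**2 = (-1 + g)**2)
J(43, 41)/(-581) + 2437/T(d(3)) = -2/(-581) + 2437/((-1 + 3)**2) = -2*(-1/581) + 2437/(2**2) = 2/581 + 2437/4 = 1415905/2324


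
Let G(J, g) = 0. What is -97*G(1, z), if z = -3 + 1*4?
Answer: 0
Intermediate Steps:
z = 1 (z = -3 + 4 = 1)
-97*G(1, z) = -97*0 = 0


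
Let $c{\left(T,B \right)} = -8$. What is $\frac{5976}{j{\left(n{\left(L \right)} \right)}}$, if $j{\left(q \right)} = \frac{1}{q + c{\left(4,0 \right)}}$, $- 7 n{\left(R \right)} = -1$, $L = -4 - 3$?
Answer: $- \frac{328680}{7} \approx -46954.0$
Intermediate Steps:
$L = -7$
$n{\left(R \right)} = \frac{1}{7}$ ($n{\left(R \right)} = \left(- \frac{1}{7}\right) \left(-1\right) = \frac{1}{7}$)
$j{\left(q \right)} = \frac{1}{-8 + q}$ ($j{\left(q \right)} = \frac{1}{q - 8} = \frac{1}{-8 + q}$)
$\frac{5976}{j{\left(n{\left(L \right)} \right)}} = \frac{5976}{\frac{1}{-8 + \frac{1}{7}}} = \frac{5976}{\frac{1}{- \frac{55}{7}}} = \frac{5976}{- \frac{7}{55}} = 5976 \left(- \frac{55}{7}\right) = - \frac{328680}{7}$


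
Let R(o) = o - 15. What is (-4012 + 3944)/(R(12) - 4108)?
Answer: 68/4111 ≈ 0.016541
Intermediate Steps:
R(o) = -15 + o
(-4012 + 3944)/(R(12) - 4108) = (-4012 + 3944)/((-15 + 12) - 4108) = -68/(-3 - 4108) = -68/(-4111) = -68*(-1/4111) = 68/4111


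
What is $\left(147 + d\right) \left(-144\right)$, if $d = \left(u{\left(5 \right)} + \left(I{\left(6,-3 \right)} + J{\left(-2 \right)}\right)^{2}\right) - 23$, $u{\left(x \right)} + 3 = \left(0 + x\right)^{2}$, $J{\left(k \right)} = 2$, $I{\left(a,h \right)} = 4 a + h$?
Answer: $-97200$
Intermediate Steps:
$I{\left(a,h \right)} = h + 4 a$
$u{\left(x \right)} = -3 + x^{2}$ ($u{\left(x \right)} = -3 + \left(0 + x\right)^{2} = -3 + x^{2}$)
$d = 528$ ($d = \left(\left(-3 + 5^{2}\right) + \left(\left(-3 + 4 \cdot 6\right) + 2\right)^{2}\right) - 23 = \left(\left(-3 + 25\right) + \left(\left(-3 + 24\right) + 2\right)^{2}\right) - 23 = \left(22 + \left(21 + 2\right)^{2}\right) - 23 = \left(22 + 23^{2}\right) - 23 = \left(22 + 529\right) - 23 = 551 - 23 = 528$)
$\left(147 + d\right) \left(-144\right) = \left(147 + 528\right) \left(-144\right) = 675 \left(-144\right) = -97200$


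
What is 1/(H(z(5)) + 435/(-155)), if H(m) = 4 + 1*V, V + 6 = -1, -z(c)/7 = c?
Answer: -31/180 ≈ -0.17222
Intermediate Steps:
z(c) = -7*c
V = -7 (V = -6 - 1 = -7)
H(m) = -3 (H(m) = 4 + 1*(-7) = 4 - 7 = -3)
1/(H(z(5)) + 435/(-155)) = 1/(-3 + 435/(-155)) = 1/(-3 + 435*(-1/155)) = 1/(-3 - 87/31) = 1/(-180/31) = -31/180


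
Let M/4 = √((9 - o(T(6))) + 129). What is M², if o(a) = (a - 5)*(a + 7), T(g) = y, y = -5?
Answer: 2528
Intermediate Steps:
T(g) = -5
o(a) = (-5 + a)*(7 + a)
M = 4*√158 (M = 4*√((9 - (-35 + (-5)² + 2*(-5))) + 129) = 4*√((9 - (-35 + 25 - 10)) + 129) = 4*√((9 - 1*(-20)) + 129) = 4*√((9 + 20) + 129) = 4*√(29 + 129) = 4*√158 ≈ 50.279)
M² = (4*√158)² = 2528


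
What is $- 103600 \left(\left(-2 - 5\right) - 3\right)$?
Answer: $1036000$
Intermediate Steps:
$- 103600 \left(\left(-2 - 5\right) - 3\right) = - 103600 \left(-7 - 3\right) = \left(-103600\right) \left(-10\right) = 1036000$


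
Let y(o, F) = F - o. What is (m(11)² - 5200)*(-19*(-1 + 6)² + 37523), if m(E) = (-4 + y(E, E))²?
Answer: -183165312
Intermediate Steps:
m(E) = 16 (m(E) = (-4 + (E - E))² = (-4 + 0)² = (-4)² = 16)
(m(11)² - 5200)*(-19*(-1 + 6)² + 37523) = (16² - 5200)*(-19*(-1 + 6)² + 37523) = (256 - 5200)*(-19*5² + 37523) = -4944*(-19*25 + 37523) = -4944*(-475 + 37523) = -4944*37048 = -183165312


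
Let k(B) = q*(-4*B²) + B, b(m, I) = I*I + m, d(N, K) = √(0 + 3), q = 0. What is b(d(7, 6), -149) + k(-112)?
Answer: 22089 + √3 ≈ 22091.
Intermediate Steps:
d(N, K) = √3
b(m, I) = m + I² (b(m, I) = I² + m = m + I²)
k(B) = B (k(B) = 0*(-4*B²) + B = 0 + B = B)
b(d(7, 6), -149) + k(-112) = (√3 + (-149)²) - 112 = (√3 + 22201) - 112 = (22201 + √3) - 112 = 22089 + √3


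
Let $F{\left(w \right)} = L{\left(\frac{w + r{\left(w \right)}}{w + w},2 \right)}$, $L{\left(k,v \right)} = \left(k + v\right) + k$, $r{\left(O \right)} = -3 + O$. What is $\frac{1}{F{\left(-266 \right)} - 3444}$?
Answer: $- \frac{266}{915037} \approx -0.0002907$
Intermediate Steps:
$L{\left(k,v \right)} = v + 2 k$
$F{\left(w \right)} = 2 + \frac{-3 + 2 w}{w}$ ($F{\left(w \right)} = 2 + 2 \frac{w + \left(-3 + w\right)}{w + w} = 2 + 2 \frac{-3 + 2 w}{2 w} = 2 + \frac{-3 + 2 w}{w}$)
$\frac{1}{F{\left(-266 \right)} - 3444} = \frac{1}{\left(4 - \frac{3}{-266}\right) - 3444} = \frac{1}{\left(4 - - \frac{3}{266}\right) - 3444} = \frac{1}{\left(4 + \frac{3}{266}\right) - 3444} = \frac{1}{\frac{1067}{266} - 3444} = \frac{1}{- \frac{915037}{266}} = - \frac{266}{915037}$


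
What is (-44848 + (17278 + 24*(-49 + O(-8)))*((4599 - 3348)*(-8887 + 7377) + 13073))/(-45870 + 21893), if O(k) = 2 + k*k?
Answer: 33177866630/23977 ≈ 1.3837e+6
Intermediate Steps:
O(k) = 2 + k²
(-44848 + (17278 + 24*(-49 + O(-8)))*((4599 - 3348)*(-8887 + 7377) + 13073))/(-45870 + 21893) = (-44848 + (17278 + 24*(-49 + (2 + (-8)²)))*((4599 - 3348)*(-8887 + 7377) + 13073))/(-45870 + 21893) = (-44848 + (17278 + 24*(-49 + (2 + 64)))*(1251*(-1510) + 13073))/(-23977) = (-44848 + (17278 + 24*(-49 + 66))*(-1889010 + 13073))*(-1/23977) = (-44848 + (17278 + 24*17)*(-1875937))*(-1/23977) = (-44848 + (17278 + 408)*(-1875937))*(-1/23977) = (-44848 + 17686*(-1875937))*(-1/23977) = (-44848 - 33177821782)*(-1/23977) = -33177866630*(-1/23977) = 33177866630/23977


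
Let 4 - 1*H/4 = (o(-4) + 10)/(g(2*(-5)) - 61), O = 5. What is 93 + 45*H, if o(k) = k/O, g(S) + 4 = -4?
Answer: 837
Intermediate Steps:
g(S) = -8 (g(S) = -4 - 4 = -8)
o(k) = k/5
H = 248/15 (H = 16 - 4*((1/5)*(-4) + 10)/(-8 - 61) = 16 - 4*(-4/5 + 10)/(-69) = 16 - 184*(-1)/(5*69) = 16 - 4*(-2/15) = 16 + 8/15 = 248/15 ≈ 16.533)
93 + 45*H = 93 + 45*(248/15) = 93 + 744 = 837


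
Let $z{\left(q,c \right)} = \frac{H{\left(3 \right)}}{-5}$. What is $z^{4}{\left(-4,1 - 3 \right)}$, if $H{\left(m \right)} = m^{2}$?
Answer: $\frac{6561}{625} \approx 10.498$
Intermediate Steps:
$z{\left(q,c \right)} = - \frac{9}{5}$ ($z{\left(q,c \right)} = \frac{3^{2}}{-5} = 9 \left(- \frac{1}{5}\right) = - \frac{9}{5}$)
$z^{4}{\left(-4,1 - 3 \right)} = \left(- \frac{9}{5}\right)^{4} = \frac{6561}{625}$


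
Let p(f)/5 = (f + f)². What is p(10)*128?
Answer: 256000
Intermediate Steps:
p(f) = 20*f² (p(f) = 5*(f + f)² = 5*(2*f)² = 5*(4*f²) = 20*f²)
p(10)*128 = (20*10²)*128 = (20*100)*128 = 2000*128 = 256000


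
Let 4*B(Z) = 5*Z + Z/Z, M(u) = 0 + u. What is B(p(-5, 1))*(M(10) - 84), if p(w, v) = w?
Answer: 444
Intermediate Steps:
M(u) = u
B(Z) = 1/4 + 5*Z/4 (B(Z) = (5*Z + Z/Z)/4 = (5*Z + 1)/4 = (1 + 5*Z)/4 = 1/4 + 5*Z/4)
B(p(-5, 1))*(M(10) - 84) = (1/4 + (5/4)*(-5))*(10 - 84) = (1/4 - 25/4)*(-74) = -6*(-74) = 444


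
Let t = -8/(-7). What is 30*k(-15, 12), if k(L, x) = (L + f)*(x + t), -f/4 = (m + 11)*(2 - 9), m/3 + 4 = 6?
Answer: 1272360/7 ≈ 1.8177e+5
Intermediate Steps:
t = 8/7 (t = -8*(-⅐) = 8/7 ≈ 1.1429)
m = 6 (m = -12 + 3*6 = -12 + 18 = 6)
f = 476 (f = -4*(6 + 11)*(2 - 9) = -68*(-7) = -4*(-119) = 476)
k(L, x) = (476 + L)*(8/7 + x) (k(L, x) = (L + 476)*(x + 8/7) = (476 + L)*(8/7 + x))
30*k(-15, 12) = 30*(544 + 476*12 + (8/7)*(-15) - 15*12) = 30*(544 + 5712 - 120/7 - 180) = 30*(42412/7) = 1272360/7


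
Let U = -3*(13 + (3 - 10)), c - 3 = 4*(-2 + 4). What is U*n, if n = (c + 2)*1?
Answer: -234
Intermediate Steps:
c = 11 (c = 3 + 4*(-2 + 4) = 3 + 4*2 = 3 + 8 = 11)
U = -18 (U = -3*(13 - 7) = -3*6 = -18)
n = 13 (n = (11 + 2)*1 = 13*1 = 13)
U*n = -18*13 = -234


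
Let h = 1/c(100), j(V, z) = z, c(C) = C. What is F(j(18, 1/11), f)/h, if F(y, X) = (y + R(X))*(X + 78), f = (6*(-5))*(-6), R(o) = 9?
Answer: 2580000/11 ≈ 2.3455e+5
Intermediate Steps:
f = 180 (f = -30*(-6) = 180)
h = 1/100 ≈ 0.010000
F(y, X) = (9 + y)*(78 + X) (F(y, X) = (y + 9)*(X + 78) = (9 + y)*(78 + X))
F(j(18, 1/11), f)/h = (702 + 9*180 + 78/11 + 180/11)/(1/100) = (702 + 1620 + 78*(1/11) + 180*(1/11))*100 = (702 + 1620 + 78/11 + 180/11)*100 = (25800/11)*100 = 2580000/11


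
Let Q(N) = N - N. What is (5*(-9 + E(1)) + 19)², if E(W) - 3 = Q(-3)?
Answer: 121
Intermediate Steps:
Q(N) = 0
E(W) = 3 (E(W) = 3 + 0 = 3)
(5*(-9 + E(1)) + 19)² = (5*(-9 + 3) + 19)² = (5*(-6) + 19)² = (-30 + 19)² = (-11)² = 121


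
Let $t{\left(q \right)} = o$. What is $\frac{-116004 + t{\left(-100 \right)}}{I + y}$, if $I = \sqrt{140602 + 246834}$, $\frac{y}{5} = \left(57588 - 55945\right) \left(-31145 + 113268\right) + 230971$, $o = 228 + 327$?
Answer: $- \frac{19504972897425}{114174821875425641} + \frac{115449 \sqrt{96859}}{228349643750851282} \approx -0.00017083$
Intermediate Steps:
$o = 555$
$t{\left(q \right)} = 555$
$y = 675795300$ ($y = 5 \left(\left(57588 - 55945\right) \left(-31145 + 113268\right) + 230971\right) = 5 \left(1643 \cdot 82123 + 230971\right) = 5 \left(134928089 + 230971\right) = 5 \cdot 135159060 = 675795300$)
$I = 2 \sqrt{96859}$ ($I = \sqrt{387436} = 2 \sqrt{96859} \approx 622.44$)
$\frac{-116004 + t{\left(-100 \right)}}{I + y} = \frac{-116004 + 555}{2 \sqrt{96859} + 675795300} = - \frac{115449}{675795300 + 2 \sqrt{96859}}$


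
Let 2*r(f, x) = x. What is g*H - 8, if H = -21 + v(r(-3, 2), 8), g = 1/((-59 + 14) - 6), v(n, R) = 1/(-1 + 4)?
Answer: -1162/153 ≈ -7.5948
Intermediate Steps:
r(f, x) = x/2
v(n, R) = ⅓ (v(n, R) = 1/3 = ⅓)
g = -1/51 (g = 1/(-45 - 6) = 1/(-51) = -1/51 ≈ -0.019608)
H = -62/3 (H = -21 + ⅓ = -62/3 ≈ -20.667)
g*H - 8 = -1/51*(-62/3) - 8 = 62/153 - 8 = -1162/153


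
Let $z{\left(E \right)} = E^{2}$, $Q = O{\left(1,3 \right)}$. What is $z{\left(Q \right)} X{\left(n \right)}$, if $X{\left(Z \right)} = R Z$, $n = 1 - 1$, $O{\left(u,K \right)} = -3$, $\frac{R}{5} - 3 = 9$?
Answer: $0$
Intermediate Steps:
$R = 60$ ($R = 15 + 5 \cdot 9 = 15 + 45 = 60$)
$n = 0$
$X{\left(Z \right)} = 60 Z$
$Q = -3$
$z{\left(Q \right)} X{\left(n \right)} = \left(-3\right)^{2} \cdot 60 \cdot 0 = 9 \cdot 0 = 0$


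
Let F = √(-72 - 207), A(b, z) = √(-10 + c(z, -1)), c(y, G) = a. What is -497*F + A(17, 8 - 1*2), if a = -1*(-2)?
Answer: I*(-1491*√31 + 2*√2) ≈ -8298.7*I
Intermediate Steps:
a = 2
c(y, G) = 2
A(b, z) = 2*I*√2 (A(b, z) = √(-10 + 2) = √(-8) = 2*I*√2)
F = 3*I*√31 (F = √(-279) = 3*I*√31 ≈ 16.703*I)
-497*F + A(17, 8 - 1*2) = -1491*I*√31 + 2*I*√2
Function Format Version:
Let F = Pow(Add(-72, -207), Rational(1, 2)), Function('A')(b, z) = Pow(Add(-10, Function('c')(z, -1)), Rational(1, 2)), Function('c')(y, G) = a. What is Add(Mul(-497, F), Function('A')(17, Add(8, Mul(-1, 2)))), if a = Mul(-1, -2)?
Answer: Mul(I, Add(Mul(-1491, Pow(31, Rational(1, 2))), Mul(2, Pow(2, Rational(1, 2))))) ≈ Mul(-8298.7, I)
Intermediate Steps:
a = 2
Function('c')(y, G) = 2
Function('A')(b, z) = Mul(2, I, Pow(2, Rational(1, 2))) (Function('A')(b, z) = Pow(Add(-10, 2), Rational(1, 2)) = Pow(-8, Rational(1, 2)) = Mul(2, I, Pow(2, Rational(1, 2))))
F = Mul(3, I, Pow(31, Rational(1, 2))) (F = Pow(-279, Rational(1, 2)) = Mul(3, I, Pow(31, Rational(1, 2))) ≈ Mul(16.703, I))
Add(Mul(-497, F), Function('A')(17, Add(8, Mul(-1, 2)))) = Add(Mul(-497, Mul(3, I, Pow(31, Rational(1, 2)))), Mul(2, I, Pow(2, Rational(1, 2)))) = Add(Mul(-1491, I, Pow(31, Rational(1, 2))), Mul(2, I, Pow(2, Rational(1, 2))))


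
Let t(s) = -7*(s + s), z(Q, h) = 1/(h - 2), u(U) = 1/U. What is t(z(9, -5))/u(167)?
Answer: 334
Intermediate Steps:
z(Q, h) = 1/(-2 + h)
t(s) = -14*s
t(z(9, -5))/u(167) = (-14/(-2 - 5))/(1/167) = (-14/(-7))/(1/167) = -14*(-1/7)*167 = 2*167 = 334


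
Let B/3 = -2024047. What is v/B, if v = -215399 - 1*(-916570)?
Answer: -701171/6072141 ≈ -0.11547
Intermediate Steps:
B = -6072141 (B = 3*(-2024047) = -6072141)
v = 701171 (v = -215399 + 916570 = 701171)
v/B = 701171/(-6072141) = 701171*(-1/6072141) = -701171/6072141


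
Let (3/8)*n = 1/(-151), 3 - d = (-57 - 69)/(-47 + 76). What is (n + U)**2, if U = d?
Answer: 9265410049/172580769 ≈ 53.687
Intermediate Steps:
d = 213/29 (d = 3 - (-57 - 69)/(-47 + 76) = 3 - (-126)/29 = 3 - 1*(-126/29) = 3 + 126/29 = 213/29 ≈ 7.3448)
U = 213/29 ≈ 7.3448
n = -8/453 (n = (8/3)/(-151) = (8/3)*(-1/151) = -8/453 ≈ -0.017660)
(n + U)**2 = (-8/453 + 213/29)**2 = (96257/13137)**2 = 9265410049/172580769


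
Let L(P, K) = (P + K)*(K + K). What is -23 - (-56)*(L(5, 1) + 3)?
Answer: 817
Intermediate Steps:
L(P, K) = 2*K*(K + P) (L(P, K) = (K + P)*(2*K) = 2*K*(K + P))
-23 - (-56)*(L(5, 1) + 3) = -23 - (-56)*(2*1*(1 + 5) + 3) = -23 - (-56)*(2*1*6 + 3) = -23 - (-56)*(12 + 3) = -23 - (-56)*15 = -23 - 28*(-30) = -23 + 840 = 817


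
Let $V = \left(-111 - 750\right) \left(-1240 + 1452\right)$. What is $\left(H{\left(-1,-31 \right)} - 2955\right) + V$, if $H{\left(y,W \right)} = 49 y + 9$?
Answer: $-185527$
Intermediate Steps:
$V = -182532$ ($V = \left(-861\right) 212 = -182532$)
$H{\left(y,W \right)} = 9 + 49 y$
$\left(H{\left(-1,-31 \right)} - 2955\right) + V = \left(\left(9 + 49 \left(-1\right)\right) - 2955\right) - 182532 = \left(\left(9 - 49\right) - 2955\right) - 182532 = \left(-40 - 2955\right) - 182532 = -2995 - 182532 = -185527$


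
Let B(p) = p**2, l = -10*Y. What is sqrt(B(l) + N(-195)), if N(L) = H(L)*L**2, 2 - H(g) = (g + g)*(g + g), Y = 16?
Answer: 5*I*sqrt(231340034) ≈ 76049.0*I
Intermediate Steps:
H(g) = 2 - 4*g**2 (H(g) = 2 - (g + g)*(g + g) = 2 - 2*g*2*g = 2 - 4*g**2)
l = -160 (l = -10*16 = -160)
N(L) = L**2*(2 - 4*L**2) (N(L) = (2 - 4*L**2)*L**2 = L**2*(2 - 4*L**2))
sqrt(B(l) + N(-195)) = sqrt((-160)**2 + (-195)**2*(2 - 4*(-195)**2)) = sqrt(25600 + 38025*(2 - 4*38025)) = sqrt(25600 + 38025*(2 - 152100)) = sqrt(25600 + 38025*(-152098)) = sqrt(25600 - 5783526450) = sqrt(-5783500850) = 5*I*sqrt(231340034)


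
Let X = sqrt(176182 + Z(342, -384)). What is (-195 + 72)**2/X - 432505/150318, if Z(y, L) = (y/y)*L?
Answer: -432505/150318 + 15129*sqrt(175798)/175798 ≈ 33.206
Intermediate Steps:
Z(y, L) = L (Z(y, L) = 1*L = L)
X = sqrt(175798) (X = sqrt(176182 - 384) = sqrt(175798) ≈ 419.28)
(-195 + 72)**2/X - 432505/150318 = (-195 + 72)**2/(sqrt(175798)) - 432505/150318 = (-123)**2*(sqrt(175798)/175798) - 432505*1/150318 = 15129*(sqrt(175798)/175798) - 432505/150318 = 15129*sqrt(175798)/175798 - 432505/150318 = -432505/150318 + 15129*sqrt(175798)/175798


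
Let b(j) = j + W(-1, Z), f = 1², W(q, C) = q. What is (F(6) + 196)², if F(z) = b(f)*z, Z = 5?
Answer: 38416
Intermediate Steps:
f = 1
b(j) = -1 + j (b(j) = j - 1 = -1 + j)
F(z) = 0 (F(z) = (-1 + 1)*z = 0*z = 0)
(F(6) + 196)² = (0 + 196)² = 196² = 38416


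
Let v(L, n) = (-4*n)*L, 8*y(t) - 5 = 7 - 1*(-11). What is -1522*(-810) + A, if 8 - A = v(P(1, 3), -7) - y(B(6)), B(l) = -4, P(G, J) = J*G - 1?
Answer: 9862199/8 ≈ 1.2328e+6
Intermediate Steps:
P(G, J) = -1 + G*J (P(G, J) = G*J - 1 = -1 + G*J)
y(t) = 23/8 (y(t) = 5/8 + (7 - 1*(-11))/8 = 5/8 + (7 + 11)/8 = 5/8 + (1/8)*18 = 5/8 + 9/4 = 23/8)
v(L, n) = -4*L*n
A = -361/8 (A = 8 - (-4*(-1 + 1*3)*(-7) - 1*23/8) = 8 - (-4*(-1 + 3)*(-7) - 23/8) = 8 - (-4*2*(-7) - 23/8) = 8 - (56 - 23/8) = 8 - 1*425/8 = 8 - 425/8 = -361/8 ≈ -45.125)
-1522*(-810) + A = -1522*(-810) - 361/8 = 1232820 - 361/8 = 9862199/8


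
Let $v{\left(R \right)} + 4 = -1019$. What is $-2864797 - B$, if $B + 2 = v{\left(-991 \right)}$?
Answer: $-2863772$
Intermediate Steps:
$v{\left(R \right)} = -1023$ ($v{\left(R \right)} = -4 - 1019 = -1023$)
$B = -1025$ ($B = -2 - 1023 = -1025$)
$-2864797 - B = -2864797 - -1025 = -2864797 + 1025 = -2863772$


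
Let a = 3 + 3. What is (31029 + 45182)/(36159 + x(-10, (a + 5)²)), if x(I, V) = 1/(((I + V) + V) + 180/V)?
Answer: 2153113172/1021564189 ≈ 2.1077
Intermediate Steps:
a = 6
x(I, V) = 1/(I + 2*V + 180/V) (x(I, V) = 1/((I + 2*V) + 180/V) = 1/(I + 2*V + 180/V))
(31029 + 45182)/(36159 + x(-10, (a + 5)²)) = (31029 + 45182)/(36159 + (6 + 5)²/(180 + 2*((6 + 5)²)² - 10*(6 + 5)²)) = 76211/(36159 + 11²/(180 + 2*(11²)² - 10*11²)) = 76211/(36159 + 121/(180 + 2*121² - 10*121)) = 76211/(36159 + 121/(180 + 2*14641 - 1210)) = 76211/(36159 + 121/(180 + 29282 - 1210)) = 76211/(36159 + 121/28252) = 76211/(1021564189/28252) = 76211*(28252/1021564189) = 2153113172/1021564189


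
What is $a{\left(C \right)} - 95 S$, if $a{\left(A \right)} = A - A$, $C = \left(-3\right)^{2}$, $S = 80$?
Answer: $-7600$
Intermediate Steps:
$C = 9$
$a{\left(A \right)} = 0$
$a{\left(C \right)} - 95 S = 0 - 7600 = -7600$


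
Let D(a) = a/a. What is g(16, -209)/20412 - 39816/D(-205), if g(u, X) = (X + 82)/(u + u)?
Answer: -26007174271/653184 ≈ -39816.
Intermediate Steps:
D(a) = 1
g(u, X) = (82 + X)/(2*u) (g(u, X) = (82 + X)/((2*u)) = (82 + X)*(1/(2*u)) = (82 + X)/(2*u))
g(16, -209)/20412 - 39816/D(-205) = ((1/2)*(82 - 209)/16)/20412 - 39816/1 = ((1/2)*(1/16)*(-127))*(1/20412) - 39816*1 = -127/32*1/20412 - 39816 = -127/653184 - 39816 = -26007174271/653184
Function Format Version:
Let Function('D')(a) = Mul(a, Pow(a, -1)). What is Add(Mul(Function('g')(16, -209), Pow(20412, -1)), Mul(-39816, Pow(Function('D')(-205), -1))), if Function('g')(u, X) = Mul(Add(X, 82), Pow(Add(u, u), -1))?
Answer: Rational(-26007174271, 653184) ≈ -39816.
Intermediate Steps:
Function('D')(a) = 1
Function('g')(u, X) = Mul(Rational(1, 2), Pow(u, -1), Add(82, X)) (Function('g')(u, X) = Mul(Add(82, X), Pow(Mul(2, u), -1)) = Mul(Add(82, X), Mul(Rational(1, 2), Pow(u, -1))) = Mul(Rational(1, 2), Pow(u, -1), Add(82, X)))
Add(Mul(Function('g')(16, -209), Pow(20412, -1)), Mul(-39816, Pow(Function('D')(-205), -1))) = Add(Mul(Mul(Rational(1, 2), Pow(16, -1), Add(82, -209)), Pow(20412, -1)), Mul(-39816, Pow(1, -1))) = Add(Mul(Mul(Rational(1, 2), Rational(1, 16), -127), Rational(1, 20412)), Mul(-39816, 1)) = Add(Mul(Rational(-127, 32), Rational(1, 20412)), -39816) = Add(Rational(-127, 653184), -39816) = Rational(-26007174271, 653184)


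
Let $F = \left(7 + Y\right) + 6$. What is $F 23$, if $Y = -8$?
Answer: $115$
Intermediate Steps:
$F = 5$ ($F = \left(7 - 8\right) + 6 = -1 + 6 = 5$)
$F 23 = 5 \cdot 23 = 115$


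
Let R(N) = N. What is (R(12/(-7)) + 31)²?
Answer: 42025/49 ≈ 857.65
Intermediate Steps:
(R(12/(-7)) + 31)² = (12/(-7) + 31)² = (12*(-⅐) + 31)² = (-12/7 + 31)² = (205/7)² = 42025/49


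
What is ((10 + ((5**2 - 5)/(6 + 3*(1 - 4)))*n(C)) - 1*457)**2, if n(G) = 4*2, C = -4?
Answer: 2253001/9 ≈ 2.5033e+5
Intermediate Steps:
n(G) = 8
((10 + ((5**2 - 5)/(6 + 3*(1 - 4)))*n(C)) - 1*457)**2 = ((10 + ((5**2 - 5)/(6 + 3*(1 - 4)))*8) - 1*457)**2 = ((10 + ((25 - 5)/(6 + 3*(-3)))*8) - 457)**2 = ((10 + (20/(6 - 9))*8) - 457)**2 = ((10 + (20/(-3))*8) - 457)**2 = ((10 + (20*(-1/3))*8) - 457)**2 = ((10 - 20/3*8) - 457)**2 = ((10 - 160/3) - 457)**2 = (-130/3 - 457)**2 = (-1501/3)**2 = 2253001/9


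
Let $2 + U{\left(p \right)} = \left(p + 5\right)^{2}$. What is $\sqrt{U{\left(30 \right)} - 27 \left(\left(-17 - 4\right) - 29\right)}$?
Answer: $\sqrt{2573} \approx 50.725$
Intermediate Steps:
$U{\left(p \right)} = -2 + \left(5 + p\right)^{2}$ ($U{\left(p \right)} = -2 + \left(p + 5\right)^{2} = -2 + \left(5 + p\right)^{2}$)
$\sqrt{U{\left(30 \right)} - 27 \left(\left(-17 - 4\right) - 29\right)} = \sqrt{\left(-2 + \left(5 + 30\right)^{2}\right) - 27 \left(\left(-17 - 4\right) - 29\right)} = \sqrt{\left(-2 + 35^{2}\right) - 27 \left(\left(-17 - 4\right) - 29\right)} = \sqrt{\left(-2 + 1225\right) - 27 \left(-21 - 29\right)} = \sqrt{1223 - -1350} = \sqrt{1223 + 1350} = \sqrt{2573}$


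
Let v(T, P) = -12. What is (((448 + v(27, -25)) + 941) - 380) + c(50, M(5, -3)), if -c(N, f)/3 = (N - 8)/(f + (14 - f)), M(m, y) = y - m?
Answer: 988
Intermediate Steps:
c(N, f) = 12/7 - 3*N/14 (c(N, f) = -3*(N - 8)/(f + (14 - f)) = -3*(-8 + N)/14 = -3*(-4/7 + N/14) = 12/7 - 3*N/14)
(((448 + v(27, -25)) + 941) - 380) + c(50, M(5, -3)) = (((448 - 12) + 941) - 380) + (12/7 - 3/14*50) = ((436 + 941) - 380) + (12/7 - 75/7) = (1377 - 380) - 9 = 997 - 9 = 988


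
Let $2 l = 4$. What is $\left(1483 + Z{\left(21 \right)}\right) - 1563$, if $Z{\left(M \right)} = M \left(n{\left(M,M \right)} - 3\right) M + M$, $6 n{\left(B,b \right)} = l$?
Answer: $-1235$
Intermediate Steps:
$l = 2$ ($l = \frac{1}{2} \cdot 4 = 2$)
$n{\left(B,b \right)} = \frac{1}{3}$ ($n{\left(B,b \right)} = \frac{1}{6} \cdot 2 = \frac{1}{3}$)
$Z{\left(M \right)} = M - \frac{8 M^{2}}{3}$ ($Z{\left(M \right)} = M \left(\frac{1}{3} - 3\right) M + M = M \left(- \frac{8 M}{3}\right) + M = - \frac{8 M^{2}}{3} + M = M - \frac{8 M^{2}}{3}$)
$\left(1483 + Z{\left(21 \right)}\right) - 1563 = \left(1483 + \frac{1}{3} \cdot 21 \left(3 - 168\right)\right) - 1563 = \left(1483 + \frac{1}{3} \cdot 21 \left(-165\right)\right) - 1563 = \left(1483 - 1155\right) - 1563 = 328 - 1563 = -1235$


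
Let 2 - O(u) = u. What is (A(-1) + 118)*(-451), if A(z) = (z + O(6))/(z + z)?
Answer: -108691/2 ≈ -54346.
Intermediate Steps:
O(u) = 2 - u
A(z) = (-4 + z)/(2*z) (A(z) = (z + (2 - 1*6))/(z + z) = (z + (2 - 6))/((2*z)) = (z - 4)*(1/(2*z)) = (-4 + z)*(1/(2*z)) = (-4 + z)/(2*z))
(A(-1) + 118)*(-451) = ((½)*(-4 - 1)/(-1) + 118)*(-451) = ((½)*(-1)*(-5) + 118)*(-451) = (5/2 + 118)*(-451) = (241/2)*(-451) = -108691/2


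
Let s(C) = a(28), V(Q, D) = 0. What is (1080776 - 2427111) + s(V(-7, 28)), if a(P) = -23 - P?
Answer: -1346386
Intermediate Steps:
s(C) = -51 (s(C) = -23 - 1*28 = -23 - 28 = -51)
(1080776 - 2427111) + s(V(-7, 28)) = (1080776 - 2427111) - 51 = -1346335 - 51 = -1346386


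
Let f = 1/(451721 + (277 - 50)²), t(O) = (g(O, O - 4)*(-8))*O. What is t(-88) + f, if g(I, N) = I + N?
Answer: -63771839999/503250 ≈ -1.2672e+5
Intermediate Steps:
t(O) = O*(32 - 16*O) (t(O) = ((O + (O - 4))*(-8))*O = ((O + (-4 + O))*(-8))*O = ((-4 + 2*O)*(-8))*O = (32 - 16*O)*O = O*(32 - 16*O))
f = 1/503250 (f = 1/(451721 + 227²) = 1/(451721 + 51529) = 1/503250 ≈ 1.9871e-6)
t(-88) + f = 16*(-88)*(2 - 1*(-88)) + 1/503250 = 16*(-88)*(2 + 88) + 1/503250 = 16*(-88)*90 + 1/503250 = -126720 + 1/503250 = -63771839999/503250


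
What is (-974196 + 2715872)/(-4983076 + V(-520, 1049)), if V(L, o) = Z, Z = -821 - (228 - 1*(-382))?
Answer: -1741676/4984507 ≈ -0.34942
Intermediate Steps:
Z = -1431 (Z = -821 - (228 + 382) = -821 - 1*610 = -821 - 610 = -1431)
V(L, o) = -1431
(-974196 + 2715872)/(-4983076 + V(-520, 1049)) = (-974196 + 2715872)/(-4983076 - 1431) = 1741676/(-4984507) = 1741676*(-1/4984507) = -1741676/4984507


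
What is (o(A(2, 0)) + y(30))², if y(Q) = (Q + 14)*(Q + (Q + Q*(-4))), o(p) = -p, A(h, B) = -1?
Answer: 6964321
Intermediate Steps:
y(Q) = -2*Q*(14 + Q) (y(Q) = (14 + Q)*(Q + (Q - 4*Q)) = (14 + Q)*(Q - 3*Q) = (14 + Q)*(-2*Q) = -2*Q*(14 + Q))
(o(A(2, 0)) + y(30))² = (-1*(-1) - 2*30*(14 + 30))² = (1 - 2*30*44)² = (1 - 2640)² = (-2639)² = 6964321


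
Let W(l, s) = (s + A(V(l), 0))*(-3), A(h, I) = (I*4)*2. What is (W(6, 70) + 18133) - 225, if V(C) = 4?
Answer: 17698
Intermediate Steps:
A(h, I) = 8*I (A(h, I) = (4*I)*2 = 8*I)
W(l, s) = -3*s (W(l, s) = (s + 8*0)*(-3) = (s + 0)*(-3) = s*(-3) = -3*s)
(W(6, 70) + 18133) - 225 = (-3*70 + 18133) - 225 = (-210 + 18133) - 225 = 17923 - 225 = 17698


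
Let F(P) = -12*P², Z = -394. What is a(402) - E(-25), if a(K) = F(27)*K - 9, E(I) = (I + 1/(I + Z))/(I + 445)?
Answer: -51572477952/14665 ≈ -3.5167e+6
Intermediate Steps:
E(I) = (I + 1/(-394 + I))/(445 + I) (E(I) = (I + 1/(I - 394))/(I + 445) = (I + 1/(-394 + I))/(445 + I))
a(K) = -9 - 8748*K (a(K) = (-12*27²)*K - 9 = (-12*729)*K - 9 = -8748*K - 9 = -9 - 8748*K)
a(402) - E(-25) = (-9 - 8748*402) - (1 + (-25)² - 394*(-25))/(-175330 + (-25)² + 51*(-25)) = (-9 - 3516696) - (1 + 625 + 9850)/(-175330 + 625 - 1275) = -3516705 - 10476/(-175980) = -3516705 - (-1)*10476/175980 = -3516705 - 1*(-873/14665) = -3516705 + 873/14665 = -51572477952/14665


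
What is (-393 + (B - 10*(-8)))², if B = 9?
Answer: 92416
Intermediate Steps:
(-393 + (B - 10*(-8)))² = (-393 + (9 - 10*(-8)))² = (-393 + (9 + 80))² = (-393 + 89)² = (-304)² = 92416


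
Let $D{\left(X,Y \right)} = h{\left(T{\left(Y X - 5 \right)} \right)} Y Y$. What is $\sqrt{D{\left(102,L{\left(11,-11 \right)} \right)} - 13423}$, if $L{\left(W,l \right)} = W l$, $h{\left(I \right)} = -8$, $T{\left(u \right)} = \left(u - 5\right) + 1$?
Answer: $i \sqrt{130551} \approx 361.32 i$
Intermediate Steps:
$T{\left(u \right)} = -4 + u$ ($T{\left(u \right)} = \left(-5 + u\right) + 1 = -4 + u$)
$D{\left(X,Y \right)} = - 8 Y^{2}$ ($D{\left(X,Y \right)} = - 8 Y Y = - 8 Y^{2}$)
$\sqrt{D{\left(102,L{\left(11,-11 \right)} \right)} - 13423} = \sqrt{- 8 \left(11 \left(-11\right)\right)^{2} - 13423} = \sqrt{- 8 \left(-121\right)^{2} - 13423} = \sqrt{\left(-8\right) 14641 - 13423} = \sqrt{-117128 - 13423} = \sqrt{-130551} = i \sqrt{130551}$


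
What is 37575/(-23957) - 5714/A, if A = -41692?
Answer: -714843301/499407622 ≈ -1.4314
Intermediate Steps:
37575/(-23957) - 5714/A = 37575/(-23957) - 5714/(-41692) = 37575*(-1/23957) - 5714*(-1/41692) = -37575/23957 + 2857/20846 = -714843301/499407622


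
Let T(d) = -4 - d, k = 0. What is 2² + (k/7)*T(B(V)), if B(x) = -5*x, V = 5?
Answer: 4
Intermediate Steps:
2² + (k/7)*T(B(V)) = 2² + (0/7)*(-4 - (-5)*5) = 4 + (0*(⅐))*(-4 - 1*(-25)) = 4 + 0*(-4 + 25) = 4 + 0*21 = 4 + 0 = 4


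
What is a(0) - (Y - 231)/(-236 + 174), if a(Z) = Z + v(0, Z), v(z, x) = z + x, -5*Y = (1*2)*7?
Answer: -1169/310 ≈ -3.7710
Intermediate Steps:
Y = -14/5 (Y = -1*2*7/5 = -2*7/5 = -⅕*14 = -14/5 ≈ -2.8000)
v(z, x) = x + z
a(Z) = 2*Z (a(Z) = Z + (Z + 0) = Z + Z = 2*Z)
a(0) - (Y - 231)/(-236 + 174) = 2*0 - (-14/5 - 231)/(-236 + 174) = 0 - (-1169)/(5*(-62)) = 0 - (-1169)*(-1)/(5*62) = 0 - 1*1169/310 = 0 - 1169/310 = -1169/310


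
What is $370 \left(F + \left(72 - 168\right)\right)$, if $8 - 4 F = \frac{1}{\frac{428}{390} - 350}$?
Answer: $- \frac{4732548085}{136072} \approx -34780.0$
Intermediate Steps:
$F = \frac{544483}{272144}$ ($F = 2 - \frac{1}{4 \left(\frac{428}{390} - 350\right)} = 2 - \frac{1}{4 \left(428 \cdot \frac{1}{390} - 350\right)} = 2 - \frac{1}{4 \left(\frac{214}{195} - 350\right)} = 2 - \frac{1}{4 \left(- \frac{68036}{195}\right)} = 2 - - \frac{195}{272144} = 2 + \frac{195}{272144} = \frac{544483}{272144} \approx 2.0007$)
$370 \left(F + \left(72 - 168\right)\right) = 370 \left(\frac{544483}{272144} + \left(72 - 168\right)\right) = 370 \left(\frac{544483}{272144} - 96\right) = 370 \left(- \frac{25581341}{272144}\right) = - \frac{4732548085}{136072}$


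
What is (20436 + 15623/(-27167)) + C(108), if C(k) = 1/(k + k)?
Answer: 119916571991/5868072 ≈ 20435.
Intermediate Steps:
C(k) = 1/(2*k)
(20436 + 15623/(-27167)) + C(108) = (20436 + 15623/(-27167)) + (½)/108 = (20436 + 15623*(-1/27167)) + (½)*(1/108) = (20436 - 15623/27167) + 1/216 = 555169189/27167 + 1/216 = 119916571991/5868072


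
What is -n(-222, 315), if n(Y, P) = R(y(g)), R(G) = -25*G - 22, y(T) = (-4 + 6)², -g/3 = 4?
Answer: 122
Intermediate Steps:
g = -12 (g = -3*4 = -12)
y(T) = 4 (y(T) = 2² = 4)
R(G) = -22 - 25*G
n(Y, P) = -122 (n(Y, P) = -22 - 25*4 = -22 - 100 = -122)
-n(-222, 315) = -1*(-122) = 122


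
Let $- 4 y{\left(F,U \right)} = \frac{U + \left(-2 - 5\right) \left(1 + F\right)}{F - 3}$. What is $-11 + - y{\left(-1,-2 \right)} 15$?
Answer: $- \frac{73}{8} \approx -9.125$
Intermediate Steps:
$y{\left(F,U \right)} = - \frac{-7 + U - 7 F}{4 \left(-3 + F\right)}$ ($y{\left(F,U \right)} = - \frac{\left(U + \left(-2 - 5\right) \left(1 + F\right)\right) \frac{1}{F - 3}}{4} = - \frac{\left(U - 7 \left(1 + F\right)\right) \frac{1}{-3 + F}}{4} = - \frac{\left(U - \left(7 + 7 F\right)\right) \frac{1}{-3 + F}}{4} = - \frac{\left(-7 + U - 7 F\right) \frac{1}{-3 + F}}{4} = - \frac{\frac{1}{-3 + F} \left(-7 + U - 7 F\right)}{4} = - \frac{-7 + U - 7 F}{4 \left(-3 + F\right)}$)
$-11 + - y{\left(-1,-2 \right)} 15 = -11 + - \frac{7 - -2 + 7 \left(-1\right)}{4 \left(-3 - 1\right)} 15 = -11 + - \frac{7 + 2 - 7}{4 \left(-4\right)} 15 = -11 + - \frac{\left(-1\right) 2}{4 \cdot 4} \cdot 15 = -11 + \left(-1\right) \left(- \frac{1}{8}\right) 15 = -11 + \frac{1}{8} \cdot 15 = -11 + \frac{15}{8} = - \frac{73}{8}$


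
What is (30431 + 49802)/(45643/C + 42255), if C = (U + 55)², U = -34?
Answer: 35382753/18680098 ≈ 1.8941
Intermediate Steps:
C = 441 (C = (-34 + 55)² = 21² = 441)
(30431 + 49802)/(45643/C + 42255) = (30431 + 49802)/(45643/441 + 42255) = 80233/(45643*(1/441) + 42255) = 80233/(45643/441 + 42255) = 80233/(18680098/441) = 80233*(441/18680098) = 35382753/18680098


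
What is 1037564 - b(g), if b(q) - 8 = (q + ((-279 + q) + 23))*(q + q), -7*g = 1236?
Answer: 40299636/49 ≈ 8.2244e+5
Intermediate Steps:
g = -1236/7 (g = -⅐*1236 = -1236/7 ≈ -176.57)
b(q) = 8 + 2*q*(-256 + 2*q) (b(q) = 8 + (q + ((-279 + q) + 23))*(q + q) = 8 + (q + (-256 + q))*(2*q) = 8 + (-256 + 2*q)*(2*q) = 8 + 2*q*(-256 + 2*q))
1037564 - b(g) = 1037564 - (8 - 512*(-1236/7) + 4*(-1236/7)²) = 1037564 - (8 + 632832/7 + 4*(1527696/49)) = 1037564 - (8 + 632832/7 + 6110784/49) = 1037564 - 1*10541000/49 = 1037564 - 10541000/49 = 40299636/49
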